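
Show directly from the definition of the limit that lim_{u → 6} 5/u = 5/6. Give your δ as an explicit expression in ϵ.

Fix ϵ > 0. We seek δ > 0 such that 0 < |u − 6| < δ implies |5/u − (5/6)| < ϵ.
|5/u − (5/6)| = 5·|6 − u|/(6·|u|) = 5|u − 6|/(6|u|).
Restrict δ ≤ 3. Then |u − 6| < 3 gives |u| > 3, so 6|u| > 18.
Then |5/u − (5/6)| < 5|u − 6|/18, which is < ϵ when |u − 6| < (18/5)ϵ.
Take δ = min(3, (18/5)ϵ). Then 0 < |u − 6| < δ gives both |u − 6| < 3 and |u − 6| < (18/5)ϵ, so |5/u − (5/6)| < ϵ.

δ = min(3, (18/5)ϵ)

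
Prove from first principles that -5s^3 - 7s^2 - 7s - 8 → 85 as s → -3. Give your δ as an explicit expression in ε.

Suppose ε > 0. We want δ > 0 such that 0 < |s + 3| < δ implies |(-5s^3 - 7s^2 - 7s - 8) − 85| < ε.
(-5s^3 - 7s^2 - 7s - 8) − 85 = -5s^3 - 7s^2 - 7s - 93 = (s + 3)(-5s^2 + 8s - 31).
So |(-5s^3 - 7s^2 - 7s - 8) − 85| = |s + 3|·|-5s^2 + 8s - 31|.
Require δ ≤ 1. Then |s + 3| < 1 gives |s| < 4, and by the triangle inequality |-5s^2 + 8s - 31| ≤ 5·4^2 + 8·4 + 31 = 143.
Hence |(-5s^3 - 7s^2 - 7s - 8) − 85| ≤ 143|s + 3| < ε provided |s + 3| < ε/143.
Choosing δ = min(1, ε/143) ensures both conditions, hence |(-5s^3 - 7s^2 - 7s - 8) − 85| < ε.

δ = min(1, ε/143)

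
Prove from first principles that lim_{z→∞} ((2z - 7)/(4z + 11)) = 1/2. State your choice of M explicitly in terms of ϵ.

M = (25/8)/ϵ

Fix ϵ > 0. We seek M > 0 such that z > M implies |(2z - 7)/(4z + 11) − (1/2)| < ϵ.
(2z - 7)/(4z + 11) − (1/2) = (4(2z - 7) − 2(4z + 11)) / (4(4z + 11)) = -50/(4(4z + 11)).
For z > 0 we have 4z + 11 > 4z, so |(2z - 7)/(4z + 11) − (1/2)| = 50/(4(4z + 11)) < 50/(4·4z) = (25/8)/z.
Thus |(2z - 7)/(4z + 11) − (1/2)| < ϵ whenever z > (25/8)/ϵ.
Take M = (25/8)/ϵ. If z > M then |(2z - 7)/(4z + 11) − (1/2)| < (25/8)/z < ϵ.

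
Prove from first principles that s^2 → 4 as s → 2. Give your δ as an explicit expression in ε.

δ = min(1, ε/5)

Let ε > 0. We seek δ > 0 with 0 < |s − 2| < δ ⇒ |s^2 − 4| < ε.
Factor: s^2 − 4 = (s − 2)(s + 2), so |s^2 − 4| = |s − 2|·|s + 2|.
Restrict δ ≤ 1. Then |s − 2| < 1 gives |s| < 3, so by the triangle inequality |s + 2| ≤ 3 + 2 = 5.
Hence |s^2 − 4| ≤ 5|s − 2|, which is < ε once |s − 2| < ε/5.
Take δ = min(1, ε/5). If 0 < |s − 2| < δ then both bounds hold and |s^2 − 4| ≤ 5|s − 2| < 5·(ε/5) = ε.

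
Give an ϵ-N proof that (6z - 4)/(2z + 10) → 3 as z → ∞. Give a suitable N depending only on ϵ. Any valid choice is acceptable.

N = 17/ϵ

Suppose ϵ > 0. We seek N > 0 such that z > N implies |(6z - 4)/(2z + 10) − 3| < ϵ.
(6z - 4)/(2z + 10) − 3 = (2(6z - 4) − 6(2z + 10)) / (2(2z + 10)) = -68/(2(2z + 10)).
For z > 0 we have 2z + 10 > 2z, so |(6z - 4)/(2z + 10) − 3| = 68/(2(2z + 10)) < 68/(2·2z) = 17/z.
Thus |(6z - 4)/(2z + 10) − 3| < ϵ whenever z > 17/ϵ.
Take N = 17/ϵ. If z > N then |(6z - 4)/(2z + 10) − 3| < 17/z < ϵ.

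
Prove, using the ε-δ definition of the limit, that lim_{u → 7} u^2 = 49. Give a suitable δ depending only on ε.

Let ε > 0. We seek δ > 0 with 0 < |u − 7| < δ ⇒ |u^2 − 49| < ε.
Factor: u^2 − 49 = (u − 7)(u + 7), so |u^2 − 49| = |u − 7|·|u + 7|.
Restrict δ ≤ 2. Then |u − 7| < 2 gives |u| < 9, so by the triangle inequality |u + 7| ≤ 9 + 7 = 16.
Hence |u^2 − 49| ≤ 16|u − 7|, which is < ε once |u − 7| < ε/16.
Take δ = min(2, ε/16). If 0 < |u − 7| < δ then both bounds hold and |u^2 − 49| ≤ 16|u − 7| < 16·(ε/16) = ε.

δ = min(2, ε/16)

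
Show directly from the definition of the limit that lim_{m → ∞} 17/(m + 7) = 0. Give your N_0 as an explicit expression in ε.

Let ε > 0. For m ≥ 1, |17/(m + 7) − 0| = 17/(m + 7) ≤ 17/m.
We need 17/m < ε, i.e. m > 17/ε.
Take N_0 = 17/ε. If m > N_0 then |17/(m + 7)| ≤ 17/m < ε.

N_0 = 17/ε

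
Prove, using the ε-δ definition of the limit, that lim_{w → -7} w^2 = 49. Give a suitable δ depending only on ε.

Let ε > 0 be given. We seek δ > 0 with 0 < |w + 7| < δ ⇒ |w^2 − 49| < ε.
Factor: w^2 − 49 = (w + 7)(w - 7), so |w^2 − 49| = |w + 7|·|w - 7|.
Restrict δ ≤ 1. Then |w + 7| < 1 gives |w| < 8, so by the triangle inequality |w - 7| ≤ 8 + 7 = 15.
Hence |w^2 − 49| ≤ 15|w + 7|, which is < ε once |w + 7| < ε/15.
Take δ = min(1, ε/15). If 0 < |w + 7| < δ then both bounds hold and |w^2 − 49| ≤ 15|w + 7| < 15·(ε/15) = ε.

δ = min(1, ε/15)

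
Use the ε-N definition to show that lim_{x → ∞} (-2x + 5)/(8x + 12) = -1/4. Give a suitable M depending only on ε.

M = 1/ε

Suppose ε > 0. We seek M > 0 such that x > M implies |(-2x + 5)/(8x + 12) + 1/4| < ε.
(-2x + 5)/(8x + 12) + 1/4 = (8(-2x + 5) − (-2)(8x + 12)) / (8(8x + 12)) = 64/(8(8x + 12)).
For x > 0 we have 8x + 12 > 8x, so |(-2x + 5)/(8x + 12) + 1/4| = 64/(8(8x + 12)) < 64/(8·8x) = 1/x.
Thus |(-2x + 5)/(8x + 12) + 1/4| < ε whenever x > 1/ε.
Take M = 1/ε. If x > M then |(-2x + 5)/(8x + 12) + 1/4| < 1/x < ε.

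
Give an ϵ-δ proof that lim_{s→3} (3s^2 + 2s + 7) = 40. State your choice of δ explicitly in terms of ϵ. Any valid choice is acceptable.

Suppose ϵ > 0. We want δ > 0 such that 0 < |s − 3| < δ implies |(3s^2 + 2s + 7) − 40| < ϵ.
(3s^2 + 2s + 7) − 40 = 3s^2 + 2s - 33 = (s − 3)(3s + 11).
So |(3s^2 + 2s + 7) − 40| = |s − 3|·|3s + 11|.
Assume first that |s − 3| < 2, so |s| < 5. Then |3s + 11| ≤ 3·5 + 11 = 26.
Hence |(3s^2 + 2s + 7) − 40| ≤ 26|s − 3| < ϵ provided |s − 3| < ϵ/26.
Choosing δ = min(2, ϵ/26) ensures both conditions, hence |(3s^2 + 2s + 7) − 40| < ϵ.

δ = min(2, ϵ/26)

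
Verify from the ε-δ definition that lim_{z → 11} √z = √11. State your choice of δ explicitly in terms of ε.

δ = min(11, √11·ε)

Let ε > 0. We want δ > 0 such that 0 < |z − 11| < δ implies |√z − √11| < ε.
Multiplying by the conjugate, |√z − √11| = |z − 11|/(√z + √11).
Restrict δ ≤ 11 so that |z − 11| < 11 forces z > 0, and then √z + √11 > √11.
Hence |√z − √11| < |z − 11|/√11, which is < ε once |z − 11| < √11·ε.
Take δ = min(11, √11·ε). If 0 < |z − 11| < δ then z > 0 and |√z − √11| < |z − 11|/√11 < ε.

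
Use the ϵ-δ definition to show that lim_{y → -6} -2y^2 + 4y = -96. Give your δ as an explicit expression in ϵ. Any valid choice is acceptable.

δ = min(2, ϵ/32)

Let ϵ > 0. We want δ > 0 such that 0 < |y + 6| < δ implies |(-2y^2 + 4y) + 96| < ϵ.
(-2y^2 + 4y) + 96 = -2y^2 + 4y + 96 = (y + 6)(-2y + 16).
So |(-2y^2 + 4y) + 96| = |y + 6|·|-2y + 16|.
Assume first that |y + 6| < 2, so |y| < 8. Then |-2y + 16| ≤ 2·8 + 16 = 32.
Hence |(-2y^2 + 4y) + 96| ≤ 32|y + 6| < ϵ provided |y + 6| < ϵ/32.
Take δ = min(2, ϵ/32). Then 0 < |y + 6| < δ gives both |y + 6| < 2 and |y + 6| < ϵ/32, so |(-2y^2 + 4y) + 96| < ϵ.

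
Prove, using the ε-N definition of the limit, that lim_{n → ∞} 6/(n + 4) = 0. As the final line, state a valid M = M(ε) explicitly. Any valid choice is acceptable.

M = 6/ε

Suppose ε > 0. For n ≥ 1, |6/(n + 4) − 0| = 6/(n + 4) ≤ 6/n.
We need 6/n < ε, i.e. n > 6/ε.
Take M = 6/ε. If n > M then |6/(n + 4)| ≤ 6/n < ε.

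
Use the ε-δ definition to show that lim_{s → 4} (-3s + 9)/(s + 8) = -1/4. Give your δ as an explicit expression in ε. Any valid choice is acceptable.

Let ε > 0 be given. We want δ > 0 with 0 < |s − 4| < δ ⇒ |(-3s + 9)/(s + 8) + 1/4| < ε.
Combining over a common denominator, (-3s + 9)/(s + 8) + 1/4 = [(-3s + 9)·12 − (-3)·(s + 8)] / [12·(s + 8)] = -33(s − 4) / (12(s + 8)).
So |(-3s + 9)/(s + 8) + 1/4| = 33|s − 4| / (12·|s + 8|).
Require δ ≤ 6, so |s + 8| ≥ |12| − |s − 4| > 12 − 6 = 6.
Hence |(-3s + 9)/(s + 8) + 1/4| < 33|s − 4|/(12·6) = (11/24)|s − 4|, which is < ε once |s − 4| < (24/11)ε.
Take δ = min(6, (24/11)ε). Then 0 < |s − 4| < δ forces both bounds, so |(-3s + 9)/(s + 8) + 1/4| < ε.

δ = min(6, (24/11)ε)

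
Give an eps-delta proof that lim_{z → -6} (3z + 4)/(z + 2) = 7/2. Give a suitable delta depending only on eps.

delta = min(2, 4eps)

Let eps > 0 be given. We want delta > 0 with 0 < |z + 6| < delta ⇒ |(3z + 4)/(z + 2) − (7/2)| < eps.
Combining over a common denominator, (3z + 4)/(z + 2) − (7/2) = [(3z + 4)·(-4) − (-14)·(z + 2)] / [(-4)·(z + 2)] = 2(z + 6) / ((-4)(z + 2)).
So |(3z + 4)/(z + 2) − (7/2)| = 2|z + 6| / (4·|z + 2|).
Restrict delta ≤ 2. Then |z + 6| < 2 gives |z + 2| = |(z + 6) + (-4)| ≥ 4 − 2 = 2.
Hence |(3z + 4)/(z + 2) − (7/2)| < 2|z + 6|/(4·2) = (1/4)|z + 6|, which is < eps once |z + 6| < 4eps.
Take delta = min(2, 4eps). Then 0 < |z + 6| < delta forces both bounds, so |(3z + 4)/(z + 2) − (7/2)| < eps.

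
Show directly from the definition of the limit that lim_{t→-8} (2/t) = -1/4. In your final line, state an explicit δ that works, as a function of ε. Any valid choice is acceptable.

δ = min(4, 16ε)

Let ε > 0 be given. We seek δ > 0 such that 0 < |t + 8| < δ implies |2/t + 1/4| < ε.
|2/t + 1/4| = 2·|-8 − t|/(8·|t|) = 2|t + 8|/(8|t|).
Restrict δ ≤ 4. Then |t + 8| < 4 gives |t| > 4, so 8|t| > 32.
Then |2/t + 1/4| < 2|t + 8|/32, which is < ε when |t + 8| < 16ε.
Take δ = min(4, 16ε). Then 0 < |t + 8| < δ gives both |t + 8| < 4 and |t + 8| < 16ε, so |2/t + 1/4| < ε.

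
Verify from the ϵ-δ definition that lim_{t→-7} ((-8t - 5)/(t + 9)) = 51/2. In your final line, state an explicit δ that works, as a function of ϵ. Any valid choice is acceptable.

δ = min(1, (2/67)ϵ)

Let ϵ > 0 be given. We want δ > 0 with 0 < |t + 7| < δ ⇒ |(-8t - 5)/(t + 9) − (51/2)| < ϵ.
Combining over a common denominator, (-8t - 5)/(t + 9) − (51/2) = [(-8t - 5)·2 − 51·(t + 9)] / [2·(t + 9)] = -67(t + 7) / (2(t + 9)).
So |(-8t - 5)/(t + 9) − (51/2)| = 67|t + 7| / (2·|t + 9|).
Require δ ≤ 1, so |t + 9| ≥ |2| − |t + 7| > 2 − 1 = 1.
Hence |(-8t - 5)/(t + 9) − (51/2)| < 67|t + 7|/(2·1) = (67/2)|t + 7|, which is < ϵ once |t + 7| < (2/67)ϵ.
Take δ = min(1, (2/67)ϵ). Then 0 < |t + 7| < δ forces both bounds, so |(-8t - 5)/(t + 9) − (51/2)| < ϵ.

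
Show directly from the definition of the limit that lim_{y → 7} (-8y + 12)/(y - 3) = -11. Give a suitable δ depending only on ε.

Let ε > 0. We want δ > 0 with 0 < |y − 7| < δ ⇒ |(-8y + 12)/(y - 3) + 11| < ε.
Combining over a common denominator, (-8y + 12)/(y - 3) + 11 = [(-8y + 12)·4 − (-44)·(y - 3)] / [4·(y - 3)] = 12(y − 7) / (4(y - 3)).
So |(-8y + 12)/(y - 3) + 11| = 12|y − 7| / (4·|y − 3|).
Restrict δ ≤ 2. Then |y − 7| < 2 gives |y − 3| = |(y − 7) + 4| ≥ 4 − 2 = 2.
Hence |(-8y + 12)/(y - 3) + 11| < 12|y − 7|/(4·2) = (3/2)|y − 7|, which is < ε once |y − 7| < (2/3)ε.
Take δ = min(2, (2/3)ε). Then 0 < |y − 7| < δ forces both bounds, so |(-8y + 12)/(y - 3) + 11| < ε.

δ = min(2, (2/3)ε)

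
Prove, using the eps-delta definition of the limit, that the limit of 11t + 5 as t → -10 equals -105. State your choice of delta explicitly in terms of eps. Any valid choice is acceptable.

Suppose eps > 0. We need delta > 0 so that 0 < |t + 10| < delta implies |(11t + 5) + 105| < eps.
Since (11t + 5) + 105 = 11(t + 10), we have |(11t + 5) + 105| = 11|t + 10|.
Thus it suffices that |t + 10| < eps/11.
Take delta = eps/11. If 0 < |t + 10| < delta then |(11t + 5) + 105| = 11|t + 10| < 11·(eps/11) = eps.

delta = eps/11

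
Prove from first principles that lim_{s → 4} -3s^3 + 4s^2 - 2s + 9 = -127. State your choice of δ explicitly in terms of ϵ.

δ = min(1, ϵ/149)

Let ϵ > 0. We want δ > 0 such that 0 < |s − 4| < δ implies |(-3s^3 + 4s^2 - 2s + 9) + 127| < ϵ.
(-3s^3 + 4s^2 - 2s + 9) + 127 = -3s^3 + 4s^2 - 2s + 136 = (s − 4)(-3s^2 - 8s - 34).
So |(-3s^3 + 4s^2 - 2s + 9) + 127| = |s − 4|·|-3s^2 - 8s - 34|.
Require δ ≤ 1. Then |s − 4| < 1 gives |s| < 5, and by the triangle inequality |-3s^2 - 8s - 34| ≤ 3·5^2 + 8·5 + 34 = 149.
Hence |(-3s^3 + 4s^2 - 2s + 9) + 127| ≤ 149|s − 4| < ϵ provided |s − 4| < ϵ/149.
Choosing δ = min(1, ϵ/149) ensures both conditions, hence |(-3s^3 + 4s^2 - 2s + 9) + 127| < ϵ.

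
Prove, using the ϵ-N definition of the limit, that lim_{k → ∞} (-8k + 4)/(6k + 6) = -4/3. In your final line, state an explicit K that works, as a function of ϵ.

Fix ϵ > 0. For k ≥ 1, |(-8k + 4)/(6k + 6) + 4/3| = |72|/(6(6k + 6)) = 72/(6(6k + 6)).
Since 6k + 6 ≥ 6k for k ≥ 1, this is ≤ 72/(6·6k) = 2/k.
So |(-8k + 4)/(6k + 6) + 4/3| < ϵ whenever k > 2/ϵ.
Take K = 2/ϵ. If k > K then |(-8k + 4)/(6k + 6) + 4/3| ≤ 2/k < ϵ.

K = 2/ϵ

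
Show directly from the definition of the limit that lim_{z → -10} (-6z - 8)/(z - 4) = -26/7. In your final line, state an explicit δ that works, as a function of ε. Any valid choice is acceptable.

Fix ε > 0. We want δ > 0 with 0 < |z + 10| < δ ⇒ |(-6z - 8)/(z - 4) + 26/7| < ε.
Combining over a common denominator, (-6z - 8)/(z - 4) + 26/7 = [(-6z - 8)·(-14) − 52·(z - 4)] / [(-14)·(z - 4)] = 32(z + 10) / ((-14)(z - 4)).
So |(-6z - 8)/(z - 4) + 26/7| = 32|z + 10| / (14·|z − 4|).
Restrict δ ≤ 7. Then |z + 10| < 7 gives |z − 4| = |(z + 10) + (-14)| ≥ 14 − 7 = 7.
Hence |(-6z - 8)/(z - 4) + 26/7| < 32|z + 10|/(14·7) = (16/49)|z + 10|, which is < ε once |z + 10| < (49/16)ε.
Take δ = min(7, (49/16)ε). Then 0 < |z + 10| < δ forces both bounds, so |(-6z - 8)/(z - 4) + 26/7| < ε.

δ = min(7, (49/16)ε)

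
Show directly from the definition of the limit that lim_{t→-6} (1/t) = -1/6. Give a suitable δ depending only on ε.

δ = min(3, 18ε)

Fix ε > 0. We seek δ > 0 such that 0 < |t + 6| < δ implies |1/t + 1/6| < ε.
|1/t + 1/6| = |-6 − t|/(6·|t|) = |t + 6|/(6|t|).
Restrict δ ≤ 3. Then |t + 6| < 3 gives |t| > 3, so 6|t| > 18.
Then |1/t + 1/6| < |t + 6|/18, which is < ε when |t + 6| < 18ε.
Take δ = min(3, 18ε). Then 0 < |t + 6| < δ gives both |t + 6| < 3 and |t + 6| < 18ε, so |1/t + 1/6| < ε.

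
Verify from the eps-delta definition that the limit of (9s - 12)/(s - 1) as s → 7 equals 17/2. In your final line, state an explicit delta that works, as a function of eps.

Fix eps > 0. We want delta > 0 with 0 < |s − 7| < delta ⇒ |(9s - 12)/(s - 1) − (17/2)| < eps.
Combining over a common denominator, (9s - 12)/(s - 1) − (17/2) = [(9s - 12)·6 − 51·(s - 1)] / [6·(s - 1)] = 3(s − 7) / (6(s - 1)).
So |(9s - 12)/(s - 1) − (17/2)| = 3|s − 7| / (6·|s − 1|).
Require delta ≤ 3, so |s − 1| ≥ |6| − |s − 7| > 6 − 3 = 3.
Hence |(9s - 12)/(s - 1) − (17/2)| < 3|s − 7|/(6·3) = (1/6)|s − 7|, which is < eps once |s − 7| < 6eps.
Take delta = min(3, 6eps). Then 0 < |s − 7| < delta forces both bounds, so |(9s - 12)/(s - 1) − (17/2)| < eps.

delta = min(3, 6eps)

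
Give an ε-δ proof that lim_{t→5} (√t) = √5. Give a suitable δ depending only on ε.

Let ε > 0. We want δ > 0 such that 0 < |t − 5| < δ implies |√t − √5| < ε.
Multiplying by the conjugate, |√t − √5| = |t − 5|/(√t + √5).
Restrict δ ≤ 5 so that |t − 5| < 5 forces t > 0, and then √t + √5 > √5.
Hence |√t − √5| < |t − 5|/√5, which is < ε once |t − 5| < √5·ε.
Take δ = min(5, √5·ε). If 0 < |t − 5| < δ then t > 0 and |√t − √5| < |t − 5|/√5 < ε.

δ = min(5, √5·ε)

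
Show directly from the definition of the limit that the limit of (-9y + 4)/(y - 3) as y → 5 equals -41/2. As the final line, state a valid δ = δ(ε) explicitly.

Fix ε > 0. We want δ > 0 with 0 < |y − 5| < δ ⇒ |(-9y + 4)/(y - 3) + 41/2| < ε.
Combining over a common denominator, (-9y + 4)/(y - 3) + 41/2 = [(-9y + 4)·2 − (-41)·(y - 3)] / [2·(y - 3)] = 23(y − 5) / (2(y - 3)).
So |(-9y + 4)/(y - 3) + 41/2| = 23|y − 5| / (2·|y − 3|).
Require δ ≤ 1, so |y − 3| ≥ |2| − |y − 5| > 2 − 1 = 1.
Hence |(-9y + 4)/(y - 3) + 41/2| < 23|y − 5|/(2·1) = (23/2)|y − 5|, which is < ε once |y − 5| < (2/23)ε.
Take δ = min(1, (2/23)ε). Then 0 < |y − 5| < δ forces both bounds, so |(-9y + 4)/(y - 3) + 41/2| < ε.

δ = min(1, (2/23)ε)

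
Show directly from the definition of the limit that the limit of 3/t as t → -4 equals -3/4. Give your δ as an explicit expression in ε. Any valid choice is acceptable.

δ = min(2, (8/3)ε)

Suppose ε > 0. We seek δ > 0 such that 0 < |t + 4| < δ implies |3/t + 3/4| < ε.
|3/t + 3/4| = 3·|-4 − t|/(4·|t|) = 3|t + 4|/(4|t|).
Require δ ≤ 2 so that |t| > 4 − 2 = 2, hence 4|t| > 8.
Then |3/t + 3/4| < 3|t + 4|/8, which is < ε when |t + 4| < (8/3)ε.
Take δ = min(2, (8/3)ε). Then 0 < |t + 4| < δ gives both |t + 4| < 2 and |t + 4| < (8/3)ε, so |3/t + 3/4| < ε.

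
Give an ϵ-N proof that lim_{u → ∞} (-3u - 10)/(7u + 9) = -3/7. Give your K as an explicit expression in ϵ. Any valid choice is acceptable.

Let ϵ > 0 be given. We seek K > 0 such that u > K implies |(-3u - 10)/(7u + 9) + 3/7| < ϵ.
(-3u - 10)/(7u + 9) + 3/7 = (7(-3u - 10) − (-3)(7u + 9)) / (7(7u + 9)) = -43/(7(7u + 9)).
For u > 0 we have 7u + 9 > 7u, so |(-3u - 10)/(7u + 9) + 3/7| = 43/(7(7u + 9)) < 43/(7·7u) = (43/49)/u.
Thus |(-3u - 10)/(7u + 9) + 3/7| < ϵ whenever u > (43/49)/ϵ.
Take K = (43/49)/ϵ. If u > K then |(-3u - 10)/(7u + 9) + 3/7| < (43/49)/u < ϵ.

K = (43/49)/ϵ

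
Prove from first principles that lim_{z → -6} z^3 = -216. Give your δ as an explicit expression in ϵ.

Let ϵ > 0. We seek δ > 0 with 0 < |z + 6| < δ ⇒ |z^3 + 216| < ϵ.
Factor: z^3 + 216 = (z + 6)(z^2 - 6z + 36), so |z^3 + 216| = |z + 6|·|z^2 - 6z + 36|.
Impose δ ≤ 2 so that |z| < 8; then |z^2 - 6z + 36| ≤ 148.
Hence |z^3 + 216| ≤ 148|z + 6|, which is < ϵ once |z + 6| < ϵ/148.
Take δ = min(2, ϵ/148). If 0 < |z + 6| < δ then both bounds hold and |z^3 + 216| ≤ 148|z + 6| < 148·(ϵ/148) = ϵ.

δ = min(2, ϵ/148)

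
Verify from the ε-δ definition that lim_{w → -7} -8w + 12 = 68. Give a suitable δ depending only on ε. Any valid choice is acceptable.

Let ε > 0. We need δ > 0 so that 0 < |w + 7| < δ implies |(-8w + 12) − 68| < ε.
Since (-8w + 12) − 68 = -8(w + 7), we have |(-8w + 12) − 68| = 8|w + 7|.
So 8|w + 7| < ε exactly when |w + 7| < ε/8.
Choosing δ = ε/8 gives |(-8w + 12) − 68| = 8|w + 7| < ε whenever |w + 7| < δ.

δ = ε/8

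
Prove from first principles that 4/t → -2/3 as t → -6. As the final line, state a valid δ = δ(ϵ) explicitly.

Fix ϵ > 0. We seek δ > 0 such that 0 < |t + 6| < δ implies |4/t + 2/3| < ϵ.
|4/t + 2/3| = 4·|-6 − t|/(6·|t|) = 4|t + 6|/(6|t|).
Require δ ≤ 3 so that |t| > 6 − 3 = 3, hence 6|t| > 18.
Then |4/t + 2/3| < 4|t + 6|/18, which is < ϵ when |t + 6| < (9/2)ϵ.
Take δ = min(3, (9/2)ϵ). Then 0 < |t + 6| < δ gives both |t + 6| < 3 and |t + 6| < (9/2)ϵ, so |4/t + 2/3| < ϵ.

δ = min(3, (9/2)ϵ)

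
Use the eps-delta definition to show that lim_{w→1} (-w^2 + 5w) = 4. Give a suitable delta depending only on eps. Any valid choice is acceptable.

Fix eps > 0. We want delta > 0 such that 0 < |w − 1| < delta implies |(-w^2 + 5w) − 4| < eps.
(-w^2 + 5w) − 4 = -w^2 + 5w - 4 = (w − 1)(-w + 4).
So |(-w^2 + 5w) − 4| = |w − 1|·|-w + 4|.
Assume first that |w − 1| < 2, so |w| < 3. Then |-w + 4| ≤ 3 + 4 = 7.
Hence |(-w^2 + 5w) − 4| ≤ 7|w − 1| < eps provided |w − 1| < eps/7.
Take delta = min(2, eps/7). Then 0 < |w − 1| < delta gives both |w − 1| < 2 and |w − 1| < eps/7, so |(-w^2 + 5w) − 4| < eps.

delta = min(2, eps/7)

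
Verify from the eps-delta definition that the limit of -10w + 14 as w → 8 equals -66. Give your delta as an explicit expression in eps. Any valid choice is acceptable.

Let eps > 0 be given. We need delta > 0 so that 0 < |w − 8| < delta implies |(-10w + 14) + 66| < eps.
Since (-10w + 14) + 66 = -10(w − 8), we have |(-10w + 14) + 66| = 10|w − 8|.
Thus it suffices that |w − 8| < eps/10.
Choosing delta = eps/10 gives |(-10w + 14) + 66| = 10|w − 8| < eps whenever |w − 8| < delta.

delta = eps/10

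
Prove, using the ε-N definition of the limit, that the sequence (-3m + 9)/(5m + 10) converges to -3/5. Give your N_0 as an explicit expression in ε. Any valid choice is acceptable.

Fix ε > 0. For m ≥ 1, |(-3m + 9)/(5m + 10) + 3/5| = |75|/(5(5m + 10)) = 75/(5(5m + 10)).
Since 5m + 10 ≥ 5m for m ≥ 1, this is ≤ 75/(5·5m) = 3/m.
So |(-3m + 9)/(5m + 10) + 3/5| < ε whenever m > 3/ε.
Take N_0 = 3/ε. If m > N_0 then |(-3m + 9)/(5m + 10) + 3/5| ≤ 3/m < ε.

N_0 = 3/ε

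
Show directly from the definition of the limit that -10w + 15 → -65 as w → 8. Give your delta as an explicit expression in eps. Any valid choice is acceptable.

delta = eps/10

Let eps > 0 be given. We need delta > 0 so that 0 < |w − 8| < delta implies |(-10w + 15) + 65| < eps.
|(-10w + 15) + 65| = |-10w + 80| = 10|w − 8|.
So 10|w − 8| < eps exactly when |w − 8| < eps/10.
Take delta = eps/10. If 0 < |w − 8| < delta then |(-10w + 15) + 65| = 10|w − 8| < 10·(eps/10) = eps.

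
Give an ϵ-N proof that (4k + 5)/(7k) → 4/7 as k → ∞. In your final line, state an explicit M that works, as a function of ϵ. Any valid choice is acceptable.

M = (5/7)/ϵ

Suppose ϵ > 0. For k ≥ 1, |(4k + 5)/(7k) − (4/7)| = |35|/(7(7k)) = 35/(7(7k)).
Since 7k ≥ 7k for k ≥ 1, this is ≤ 35/(7·7k) = (5/7)/k.
So |(4k + 5)/(7k) − (4/7)| < ϵ whenever k > (5/7)/ϵ.
Take M = (5/7)/ϵ. If k > M then |(4k + 5)/(7k) − (4/7)| ≤ (5/7)/k < ϵ.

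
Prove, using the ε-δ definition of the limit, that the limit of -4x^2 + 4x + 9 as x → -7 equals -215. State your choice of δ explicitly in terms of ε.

Let ε > 0. We want δ > 0 such that 0 < |x + 7| < δ implies |(-4x^2 + 4x + 9) + 215| < ε.
(-4x^2 + 4x + 9) + 215 = -4x^2 + 4x + 224 = (x + 7)(-4x + 32).
So |(-4x^2 + 4x + 9) + 215| = |x + 7|·|-4x + 32|.
Assume first that |x + 7| < 1, so |x| < 8. Then |-4x + 32| ≤ 4·8 + 32 = 64.
Hence |(-4x^2 + 4x + 9) + 215| ≤ 64|x + 7| < ε provided |x + 7| < ε/64.
Take δ = min(1, ε/64). Then 0 < |x + 7| < δ gives both |x + 7| < 1 and |x + 7| < ε/64, so |(-4x^2 + 4x + 9) + 215| < ε.

δ = min(1, ε/64)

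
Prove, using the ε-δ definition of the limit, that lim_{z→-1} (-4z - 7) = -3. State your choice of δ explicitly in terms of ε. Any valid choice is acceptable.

Suppose ε > 0. We need δ > 0 so that 0 < |z + 1| < δ implies |(-4z - 7) + 3| < ε.
Since (-4z - 7) + 3 = -4(z + 1), we have |(-4z - 7) + 3| = 4|z + 1|.
Thus it suffices that |z + 1| < ε/4.
Take δ = ε/4. If 0 < |z + 1| < δ then |(-4z - 7) + 3| = 4|z + 1| < 4·(ε/4) = ε.

δ = ε/4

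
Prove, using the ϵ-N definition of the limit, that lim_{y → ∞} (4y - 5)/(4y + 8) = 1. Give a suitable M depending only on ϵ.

Let ϵ > 0. We seek M > 0 such that y > M implies |(4y - 5)/(4y + 8) − 1| < ϵ.
(4y - 5)/(4y + 8) − 1 = (4(4y - 5) − 4(4y + 8)) / (4(4y + 8)) = -52/(4(4y + 8)).
For y > 0 we have 4y + 8 > 4y, so |(4y - 5)/(4y + 8) − 1| = 52/(4(4y + 8)) < 52/(4·4y) = (13/4)/y.
Thus |(4y - 5)/(4y + 8) − 1| < ϵ whenever y > (13/4)/ϵ.
Take M = (13/4)/ϵ. If y > M then |(4y - 5)/(4y + 8) − 1| < (13/4)/y < ϵ.

M = (13/4)/ϵ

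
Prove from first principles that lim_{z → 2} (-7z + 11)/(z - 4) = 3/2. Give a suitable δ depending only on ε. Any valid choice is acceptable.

δ = min(1, (2/17)ε)

Let ε > 0 be given. We want δ > 0 with 0 < |z − 2| < δ ⇒ |(-7z + 11)/(z - 4) − (3/2)| < ε.
Combining over a common denominator, (-7z + 11)/(z - 4) − (3/2) = [(-7z + 11)·(-2) − (-3)·(z - 4)] / [(-2)·(z - 4)] = 17(z − 2) / ((-2)(z - 4)).
So |(-7z + 11)/(z - 4) − (3/2)| = 17|z − 2| / (2·|z − 4|).
Require δ ≤ 1, so |z − 4| ≥ |-2| − |z − 2| > 2 − 1 = 1.
Hence |(-7z + 11)/(z - 4) − (3/2)| < 17|z − 2|/(2·1) = (17/2)|z − 2|, which is < ε once |z − 2| < (2/17)ε.
Take δ = min(1, (2/17)ε). Then 0 < |z − 2| < δ forces both bounds, so |(-7z + 11)/(z - 4) − (3/2)| < ε.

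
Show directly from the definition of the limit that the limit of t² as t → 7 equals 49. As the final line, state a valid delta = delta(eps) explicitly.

Let eps > 0. We seek delta > 0 with 0 < |t − 7| < delta ⇒ |t² − 49| < eps.
Factor: t² − 49 = (t − 7)(t + 7), so |t² − 49| = |t − 7|·|t + 7|.
Impose delta ≤ 2 so that |t| < 9; then |t + 7| ≤ 16.
Hence |t² − 49| ≤ 16|t − 7|, which is < eps once |t − 7| < eps/16.
Take delta = min(2, eps/16). If 0 < |t − 7| < delta then both bounds hold and |t² − 49| ≤ 16|t − 7| < 16·(eps/16) = eps.

delta = min(2, eps/16)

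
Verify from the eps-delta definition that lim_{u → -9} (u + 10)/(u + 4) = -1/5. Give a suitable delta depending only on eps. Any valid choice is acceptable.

Let eps > 0. We want delta > 0 with 0 < |u + 9| < delta ⇒ |(u + 10)/(u + 4) + 1/5| < eps.
Combining over a common denominator, (u + 10)/(u + 4) + 1/5 = [(u + 10)·(-5) − 1·(u + 4)] / [(-5)·(u + 4)] = -6(u + 9) / ((-5)(u + 4)).
So |(u + 10)/(u + 4) + 1/5| = 6|u + 9| / (5·|u + 4|).
Require delta ≤ 5/2, so |u + 4| ≥ |-5| − |u + 9| > 5 − 5/2 = 5/2.
Hence |(u + 10)/(u + 4) + 1/5| < 6|u + 9|/(5·(5/2)) = (12/25)|u + 9|, which is < eps once |u + 9| < (25/12)eps.
Take delta = min(5/2, (25/12)eps). Then 0 < |u + 9| < delta forces both bounds, so |(u + 10)/(u + 4) + 1/5| < eps.

delta = min(5/2, (25/12)eps)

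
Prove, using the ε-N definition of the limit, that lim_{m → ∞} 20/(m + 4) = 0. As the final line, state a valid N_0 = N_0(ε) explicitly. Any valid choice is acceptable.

Suppose ε > 0. For m ≥ 1, |20/(m + 4) − 0| = 20/(m + 4) ≤ 20/m.
We need 20/m < ε, i.e. m > 20/ε.
Take N_0 = 20/ε. If m > N_0 then |20/(m + 4)| ≤ 20/m < ε.

N_0 = 20/ε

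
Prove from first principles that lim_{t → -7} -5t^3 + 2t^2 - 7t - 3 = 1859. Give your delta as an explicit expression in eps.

delta = min(1, eps/882)

Let eps > 0 be given. We want delta > 0 such that 0 < |t + 7| < delta implies |(-5t^3 + 2t^2 - 7t - 3) − 1859| < eps.
(-5t^3 + 2t^2 - 7t - 3) − 1859 = -5t^3 + 2t^2 - 7t - 1862 = (t + 7)(-5t^2 + 37t - 266).
So |(-5t^3 + 2t^2 - 7t - 3) − 1859| = |t + 7|·|-5t^2 + 37t - 266|.
Require delta ≤ 1. Then |t + 7| < 1 gives |t| < 8, and by the triangle inequality |-5t^2 + 37t - 266| ≤ 5·8^2 + 37·8 + 266 = 882.
Hence |(-5t^3 + 2t^2 - 7t - 3) − 1859| ≤ 882|t + 7| < eps provided |t + 7| < eps/882.
Take delta = min(1, eps/882). Then 0 < |t + 7| < delta gives both |t + 7| < 1 and |t + 7| < eps/882, so |(-5t^3 + 2t^2 - 7t - 3) − 1859| < eps.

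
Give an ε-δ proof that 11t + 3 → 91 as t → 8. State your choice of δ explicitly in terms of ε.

Fix ε > 0. We need δ > 0 so that 0 < |t − 8| < δ implies |(11t + 3) − 91| < ε.
Since (11t + 3) − 91 = 11(t − 8), we have |(11t + 3) − 91| = 11|t − 8|.
So 11|t − 8| < ε exactly when |t − 8| < ε/11.
Take δ = ε/11. If 0 < |t − 8| < δ then |(11t + 3) − 91| = 11|t − 8| < 11·(ε/11) = ε.

δ = ε/11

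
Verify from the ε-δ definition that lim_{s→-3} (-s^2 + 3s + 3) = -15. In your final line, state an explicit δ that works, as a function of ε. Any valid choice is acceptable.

δ = min(1, ε/10)

Let ε > 0. We want δ > 0 such that 0 < |s + 3| < δ implies |(-s^2 + 3s + 3) + 15| < ε.
(-s^2 + 3s + 3) + 15 = -s^2 + 3s + 18 = (s + 3)(-s + 6).
So |(-s^2 + 3s + 3) + 15| = |s + 3|·|-s + 6|.
Assume first that |s + 3| < 1, so |s| < 4. Then |-s + 6| ≤ 4 + 6 = 10.
Hence |(-s^2 + 3s + 3) + 15| ≤ 10|s + 3| < ε provided |s + 3| < ε/10.
Choosing δ = min(1, ε/10) ensures both conditions, hence |(-s^2 + 3s + 3) + 15| < ε.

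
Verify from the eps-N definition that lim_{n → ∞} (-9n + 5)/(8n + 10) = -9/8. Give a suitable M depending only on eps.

M = (65/32)/eps

Fix eps > 0. For n ≥ 1, |(-9n + 5)/(8n + 10) + 9/8| = |130|/(8(8n + 10)) = 130/(8(8n + 10)).
Since 8n + 10 ≥ 8n for n ≥ 1, this is ≤ 130/(8·8n) = (65/32)/n.
So |(-9n + 5)/(8n + 10) + 9/8| < eps whenever n > (65/32)/eps.
Take M = (65/32)/eps. If n > M then |(-9n + 5)/(8n + 10) + 9/8| ≤ (65/32)/n < eps.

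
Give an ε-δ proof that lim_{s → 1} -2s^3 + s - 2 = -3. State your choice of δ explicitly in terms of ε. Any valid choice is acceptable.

Let ε > 0. We want δ > 0 such that 0 < |s − 1| < δ implies |(-2s^3 + s - 2) + 3| < ε.
(-2s^3 + s - 2) + 3 = -2s^3 + s + 1 = (s − 1)(-2s^2 - 2s - 1).
So |(-2s^3 + s - 2) + 3| = |s − 1|·|-2s^2 - 2s - 1|.
Require δ ≤ 1. Then |s − 1| < 1 gives |s| < 2, and by the triangle inequality |-2s^2 - 2s - 1| ≤ 2·2^2 + 2·2 + 1 = 13.
Hence |(-2s^3 + s - 2) + 3| ≤ 13|s − 1| < ε provided |s − 1| < ε/13.
Take δ = min(1, ε/13). Then 0 < |s − 1| < δ gives both |s − 1| < 1 and |s − 1| < ε/13, so |(-2s^3 + s - 2) + 3| < ε.

δ = min(1, ε/13)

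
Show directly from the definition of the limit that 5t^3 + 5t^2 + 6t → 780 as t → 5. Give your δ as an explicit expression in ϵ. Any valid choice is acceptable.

δ = min(2, ϵ/611)

Let ϵ > 0. We want δ > 0 such that 0 < |t − 5| < δ implies |(5t^3 + 5t^2 + 6t) − 780| < ϵ.
(5t^3 + 5t^2 + 6t) − 780 = 5t^3 + 5t^2 + 6t - 780 = (t − 5)(5t^2 + 30t + 156).
So |(5t^3 + 5t^2 + 6t) − 780| = |t − 5|·|5t^2 + 30t + 156|.
Require δ ≤ 2. Then |t − 5| < 2 gives |t| < 7, and by the triangle inequality |5t^2 + 30t + 156| ≤ 5·7^2 + 30·7 + 156 = 611.
Hence |(5t^3 + 5t^2 + 6t) − 780| ≤ 611|t − 5| < ϵ provided |t − 5| < ϵ/611.
Take δ = min(2, ϵ/611). Then 0 < |t − 5| < δ gives both |t − 5| < 2 and |t − 5| < ϵ/611, so |(5t^3 + 5t^2 + 6t) − 780| < ϵ.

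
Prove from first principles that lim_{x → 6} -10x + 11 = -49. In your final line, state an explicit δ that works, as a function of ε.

δ = ε/10

Let ε > 0. We need δ > 0 so that 0 < |x − 6| < δ implies |(-10x + 11) + 49| < ε.
Since (-10x + 11) + 49 = -10(x − 6), we have |(-10x + 11) + 49| = 10|x − 6|.
So 10|x − 6| < ε exactly when |x − 6| < ε/10.
Take δ = ε/10. If 0 < |x − 6| < δ then |(-10x + 11) + 49| = 10|x − 6| < 10·(ε/10) = ε.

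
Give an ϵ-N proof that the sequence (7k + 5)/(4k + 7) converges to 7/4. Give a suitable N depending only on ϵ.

N = (29/16)/ϵ

Let ϵ > 0 be given. For k ≥ 1, |(7k + 5)/(4k + 7) − (7/4)| = |-29|/(4(4k + 7)) = 29/(4(4k + 7)).
Since 4k + 7 ≥ 4k for k ≥ 1, this is ≤ 29/(4·4k) = (29/16)/k.
So |(7k + 5)/(4k + 7) − (7/4)| < ϵ whenever k > (29/16)/ϵ.
Take N = (29/16)/ϵ. If k > N then |(7k + 5)/(4k + 7) − (7/4)| ≤ (29/16)/k < ϵ.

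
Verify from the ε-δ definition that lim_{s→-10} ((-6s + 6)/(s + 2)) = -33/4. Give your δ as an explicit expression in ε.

Fix ε > 0. We want δ > 0 with 0 < |s + 10| < δ ⇒ |(-6s + 6)/(s + 2) + 33/4| < ε.
Combining over a common denominator, (-6s + 6)/(s + 2) + 33/4 = [(-6s + 6)·(-8) − 66·(s + 2)] / [(-8)·(s + 2)] = -18(s + 10) / ((-8)(s + 2)).
So |(-6s + 6)/(s + 2) + 33/4| = 18|s + 10| / (8·|s + 2|).
Restrict δ ≤ 4. Then |s + 10| < 4 gives |s + 2| = |(s + 10) + (-8)| ≥ 8 − 4 = 4.
Hence |(-6s + 6)/(s + 2) + 33/4| < 18|s + 10|/(8·4) = (9/16)|s + 10|, which is < ε once |s + 10| < (16/9)ε.
Take δ = min(4, (16/9)ε). Then 0 < |s + 10| < δ forces both bounds, so |(-6s + 6)/(s + 2) + 33/4| < ε.

δ = min(4, (16/9)ε)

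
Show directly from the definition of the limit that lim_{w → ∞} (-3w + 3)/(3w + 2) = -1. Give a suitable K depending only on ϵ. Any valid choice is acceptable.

K = (5/3)/ϵ

Let ϵ > 0. We seek K > 0 such that w > K implies |(-3w + 3)/(3w + 2) + 1| < ϵ.
(-3w + 3)/(3w + 2) + 1 = (3(-3w + 3) − (-3)(3w + 2)) / (3(3w + 2)) = 15/(3(3w + 2)).
For w > 0 we have 3w + 2 > 3w, so |(-3w + 3)/(3w + 2) + 1| = 15/(3(3w + 2)) < 15/(3·3w) = (5/3)/w.
Thus |(-3w + 3)/(3w + 2) + 1| < ϵ whenever w > (5/3)/ϵ.
Take K = (5/3)/ϵ. If w > K then |(-3w + 3)/(3w + 2) + 1| < (5/3)/w < ϵ.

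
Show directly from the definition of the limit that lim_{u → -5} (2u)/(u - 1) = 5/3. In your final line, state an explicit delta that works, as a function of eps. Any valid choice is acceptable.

delta = min(3, 9eps)

Suppose eps > 0. We want delta > 0 with 0 < |u + 5| < delta ⇒ |(2u)/(u - 1) − (5/3)| < eps.
Combining over a common denominator, (2u)/(u - 1) − (5/3) = [(2u)·(-6) − (-10)·(u - 1)] / [(-6)·(u - 1)] = -2(u + 5) / ((-6)(u - 1)).
So |(2u)/(u - 1) − (5/3)| = 2|u + 5| / (6·|u − 1|).
Restrict delta ≤ 3. Then |u + 5| < 3 gives |u − 1| = |(u + 5) + (-6)| ≥ 6 − 3 = 3.
Hence |(2u)/(u - 1) − (5/3)| < 2|u + 5|/(6·3) = (1/9)|u + 5|, which is < eps once |u + 5| < 9eps.
Take delta = min(3, 9eps). Then 0 < |u + 5| < delta forces both bounds, so |(2u)/(u - 1) − (5/3)| < eps.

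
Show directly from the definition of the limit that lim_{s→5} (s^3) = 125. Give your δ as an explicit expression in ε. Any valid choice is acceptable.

Suppose ε > 0. We seek δ > 0 with 0 < |s − 5| < δ ⇒ |s^3 − 125| < ε.
Factor: s^3 − 125 = (s − 5)(s^2 + 5s + 25), so |s^3 − 125| = |s − 5|·|s^2 + 5s + 25|.
Impose δ ≤ 2 so that |s| < 7; then |s^2 + 5s + 25| ≤ 109.
Hence |s^3 − 125| ≤ 109|s − 5|, which is < ε once |s − 5| < ε/109.
Take δ = min(2, ε/109). If 0 < |s − 5| < δ then both bounds hold and |s^3 − 125| ≤ 109|s − 5| < 109·(ε/109) = ε.

δ = min(2, ε/109)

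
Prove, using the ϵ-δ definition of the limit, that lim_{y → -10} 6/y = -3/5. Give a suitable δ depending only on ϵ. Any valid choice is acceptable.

Suppose ϵ > 0. We seek δ > 0 such that 0 < |y + 10| < δ implies |6/y + 3/5| < ϵ.
|6/y + 3/5| = 6·|-10 − y|/(10·|y|) = 6|y + 10|/(10|y|).
Require δ ≤ 5 so that |y| > 10 − 5 = 5, hence 10|y| > 50.
Then |6/y + 3/5| < 6|y + 10|/50, which is < ϵ when |y + 10| < (25/3)ϵ.
Take δ = min(5, (25/3)ϵ). Then 0 < |y + 10| < δ gives both |y + 10| < 5 and |y + 10| < (25/3)ϵ, so |6/y + 3/5| < ϵ.

δ = min(5, (25/3)ϵ)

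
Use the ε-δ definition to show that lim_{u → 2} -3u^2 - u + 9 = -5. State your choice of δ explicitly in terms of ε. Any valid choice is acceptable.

δ = min(1, ε/16)

Fix ε > 0. We want δ > 0 such that 0 < |u − 2| < δ implies |(-3u^2 - u + 9) + 5| < ε.
(-3u^2 - u + 9) + 5 = -3u^2 - u + 14 = (u − 2)(-3u - 7).
So |(-3u^2 - u + 9) + 5| = |u − 2|·|-3u - 7|.
Require δ ≤ 1. Then |u − 2| < 1 gives |u| < 3, and by the triangle inequality |-3u - 7| ≤ 3·3 + 7 = 16.
Hence |(-3u^2 - u + 9) + 5| ≤ 16|u − 2| < ε provided |u − 2| < ε/16.
Choosing δ = min(1, ε/16) ensures both conditions, hence |(-3u^2 - u + 9) + 5| < ε.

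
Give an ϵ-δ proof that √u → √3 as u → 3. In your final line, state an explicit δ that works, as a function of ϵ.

Let ϵ > 0. We want δ > 0 such that 0 < |u − 3| < δ implies |√u − √3| < ϵ.
Rationalise: √u − √3 = (u − 3)/(√u + √3), so |√u − √3| = |u − 3|/(√u + √3).
Restrict δ ≤ 3 so that |u − 3| < 3 forces u > 0, and then √u + √3 > √3.
Hence |√u − √3| < |u − 3|/√3, which is < ϵ once |u − 3| < √3·ϵ.
Take δ = min(3, √3·ϵ). If 0 < |u − 3| < δ then u > 0 and |√u − √3| < |u − 3|/√3 < ϵ.

δ = min(3, √3·ϵ)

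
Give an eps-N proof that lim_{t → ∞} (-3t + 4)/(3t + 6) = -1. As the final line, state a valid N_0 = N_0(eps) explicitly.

N_0 = (10/3)/eps

Fix eps > 0. We seek N_0 > 0 such that t > N_0 implies |(-3t + 4)/(3t + 6) + 1| < eps.
(-3t + 4)/(3t + 6) + 1 = (3(-3t + 4) − (-3)(3t + 6)) / (3(3t + 6)) = 30/(3(3t + 6)).
For t > 0 we have 3t + 6 > 3t, so |(-3t + 4)/(3t + 6) + 1| = 30/(3(3t + 6)) < 30/(3·3t) = (10/3)/t.
Thus |(-3t + 4)/(3t + 6) + 1| < eps whenever t > (10/3)/eps.
Take N_0 = (10/3)/eps. If t > N_0 then |(-3t + 4)/(3t + 6) + 1| < (10/3)/t < eps.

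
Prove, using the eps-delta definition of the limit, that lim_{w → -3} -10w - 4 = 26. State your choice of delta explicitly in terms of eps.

delta = eps/10

Let eps > 0 be given. We need delta > 0 so that 0 < |w + 3| < delta implies |(-10w - 4) − 26| < eps.
Since (-10w - 4) − 26 = -10(w + 3), we have |(-10w - 4) − 26| = 10|w + 3|.
So 10|w + 3| < eps exactly when |w + 3| < eps/10.
Choosing delta = eps/10 gives |(-10w - 4) − 26| = 10|w + 3| < eps whenever |w + 3| < delta.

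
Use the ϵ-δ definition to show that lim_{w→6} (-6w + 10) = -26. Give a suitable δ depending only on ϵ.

Suppose ϵ > 0. We need δ > 0 so that 0 < |w − 6| < δ implies |(-6w + 10) + 26| < ϵ.
Since (-6w + 10) + 26 = -6(w − 6), we have |(-6w + 10) + 26| = 6|w − 6|.
Thus it suffices that |w − 6| < ϵ/6.
Take δ = ϵ/6. If 0 < |w − 6| < δ then |(-6w + 10) + 26| = 6|w − 6| < 6·(ϵ/6) = ϵ.

δ = ϵ/6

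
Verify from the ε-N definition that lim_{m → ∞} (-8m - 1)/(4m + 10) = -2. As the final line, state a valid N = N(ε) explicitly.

N = (19/4)/ε

Fix ε > 0. For m ≥ 1, |(-8m - 1)/(4m + 10) + 2| = |76|/(4(4m + 10)) = 76/(4(4m + 10)).
Since 4m + 10 ≥ 4m for m ≥ 1, this is ≤ 76/(4·4m) = (19/4)/m.
So |(-8m - 1)/(4m + 10) + 2| < ε whenever m > (19/4)/ε.
Take N = (19/4)/ε. If m > N then |(-8m - 1)/(4m + 10) + 2| ≤ (19/4)/m < ε.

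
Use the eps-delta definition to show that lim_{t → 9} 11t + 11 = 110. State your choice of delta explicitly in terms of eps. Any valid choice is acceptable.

delta = eps/11

Let eps > 0. We need delta > 0 so that 0 < |t − 9| < delta implies |(11t + 11) − 110| < eps.
Since (11t + 11) − 110 = 11(t − 9), we have |(11t + 11) − 110| = 11|t − 9|.
Thus it suffices that |t − 9| < eps/11.
Take delta = eps/11. If 0 < |t − 9| < delta then |(11t + 11) − 110| = 11|t − 9| < 11·(eps/11) = eps.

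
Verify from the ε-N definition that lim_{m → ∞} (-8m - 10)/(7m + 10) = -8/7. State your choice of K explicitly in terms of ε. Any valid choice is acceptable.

Let ε > 0. For m ≥ 1, |(-8m - 10)/(7m + 10) + 8/7| = |10|/(7(7m + 10)) = 10/(7(7m + 10)).
Since 7m + 10 ≥ 7m for m ≥ 1, this is ≤ 10/(7·7m) = (10/49)/m.
So |(-8m - 10)/(7m + 10) + 8/7| < ε whenever m > (10/49)/ε.
Take K = (10/49)/ε. If m > K then |(-8m - 10)/(7m + 10) + 8/7| ≤ (10/49)/m < ε.

K = (10/49)/ε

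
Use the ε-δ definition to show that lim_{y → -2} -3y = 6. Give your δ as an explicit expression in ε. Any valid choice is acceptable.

δ = ε/3

Let ε > 0 be given. We need δ > 0 so that 0 < |y + 2| < δ implies |(-3y) − 6| < ε.
|(-3y) − 6| = |-3y - 6| = 3|y + 2|.
So 3|y + 2| < ε exactly when |y + 2| < ε/3.
Take δ = ε/3. If 0 < |y + 2| < δ then |(-3y) − 6| = 3|y + 2| < 3·(ε/3) = ε.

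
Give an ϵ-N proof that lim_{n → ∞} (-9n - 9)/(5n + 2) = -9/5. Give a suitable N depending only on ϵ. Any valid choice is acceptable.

Suppose ϵ > 0. For n ≥ 1, |(-9n - 9)/(5n + 2) + 9/5| = |-27|/(5(5n + 2)) = 27/(5(5n + 2)).
Since 5n + 2 ≥ 5n for n ≥ 1, this is ≤ 27/(5·5n) = (27/25)/n.
So |(-9n - 9)/(5n + 2) + 9/5| < ϵ whenever n > (27/25)/ϵ.
Take N = (27/25)/ϵ. If n > N then |(-9n - 9)/(5n + 2) + 9/5| ≤ (27/25)/n < ϵ.

N = (27/25)/ϵ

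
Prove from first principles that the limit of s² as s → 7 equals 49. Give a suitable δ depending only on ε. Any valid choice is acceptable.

Let ε > 0 be given. We seek δ > 0 with 0 < |s − 7| < δ ⇒ |s² − 49| < ε.
Factor: s² − 49 = (s − 7)(s + 7), so |s² − 49| = |s − 7|·|s + 7|.
Impose δ ≤ 1 so that |s| < 8; then |s + 7| ≤ 15.
Hence |s² − 49| ≤ 15|s − 7|, which is < ε once |s − 7| < ε/15.
Take δ = min(1, ε/15). If 0 < |s − 7| < δ then both bounds hold and |s² − 49| ≤ 15|s − 7| < 15·(ε/15) = ε.

δ = min(1, ε/15)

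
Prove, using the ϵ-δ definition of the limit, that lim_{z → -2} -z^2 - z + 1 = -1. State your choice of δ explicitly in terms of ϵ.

δ = min(1, ϵ/4)

Let ϵ > 0 be given. We want δ > 0 such that 0 < |z + 2| < δ implies |(-z^2 - z + 1) + 1| < ϵ.
(-z^2 - z + 1) + 1 = -z^2 - z + 2 = (z + 2)(-z + 1).
So |(-z^2 - z + 1) + 1| = |z + 2|·|-z + 1|.
Assume first that |z + 2| < 1, so |z| < 3. Then |-z + 1| ≤ 3 + 1 = 4.
Hence |(-z^2 - z + 1) + 1| ≤ 4|z + 2| < ϵ provided |z + 2| < ϵ/4.
Take δ = min(1, ϵ/4). Then 0 < |z + 2| < δ gives both |z + 2| < 1 and |z + 2| < ϵ/4, so |(-z^2 - z + 1) + 1| < ϵ.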